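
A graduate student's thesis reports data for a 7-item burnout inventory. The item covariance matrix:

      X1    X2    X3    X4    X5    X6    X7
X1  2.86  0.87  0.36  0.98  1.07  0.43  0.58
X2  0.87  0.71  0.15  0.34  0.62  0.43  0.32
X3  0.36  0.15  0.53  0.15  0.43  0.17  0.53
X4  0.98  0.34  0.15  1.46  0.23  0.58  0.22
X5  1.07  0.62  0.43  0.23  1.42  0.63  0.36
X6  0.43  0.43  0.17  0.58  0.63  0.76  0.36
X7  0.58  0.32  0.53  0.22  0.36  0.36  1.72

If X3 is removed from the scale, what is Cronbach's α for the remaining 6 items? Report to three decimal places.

Cronbach's α = 0.771

Remaining items: X1, X2, X4, X5, X6, X7 (k = 6).
Σσᵢ² = 2.86 + 0.71 + 1.46 + 1.42 + 0.76 + 1.72 = 8.93
Var(T) = 8.93 + 2 × 8.02 = 24.97
α (item deleted) = (6/5)·(1 − 8.93/24.97) = 0.771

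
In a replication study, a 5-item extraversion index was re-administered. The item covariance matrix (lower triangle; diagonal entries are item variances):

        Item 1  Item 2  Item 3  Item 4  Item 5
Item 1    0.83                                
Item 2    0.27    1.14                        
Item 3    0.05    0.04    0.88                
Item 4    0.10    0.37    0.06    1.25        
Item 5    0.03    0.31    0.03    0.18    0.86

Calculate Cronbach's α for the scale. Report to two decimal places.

Σσᵢ² = 0.83 + 1.14 + 0.88 + 1.25 + 0.86 = 4.96
Sum of off-diagonal covariances = 1.44
Var(T) = 4.96 + 2 × 1.44 = 7.84
α = (k/(k−1))·(1 − Σσᵢ²/Var(T)) = (5/4)·(1 − 4.96/7.84) = 0.46

Cronbach's α = 0.46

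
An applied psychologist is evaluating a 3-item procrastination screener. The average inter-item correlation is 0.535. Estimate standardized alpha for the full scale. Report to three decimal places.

α = 0.775

Standardized α = k·r̄ / (1 + (k−1)·r̄) = 3 × 0.535 / (1 + 2 × 0.535)
  = 1.6050 / 2.0700 = 0.775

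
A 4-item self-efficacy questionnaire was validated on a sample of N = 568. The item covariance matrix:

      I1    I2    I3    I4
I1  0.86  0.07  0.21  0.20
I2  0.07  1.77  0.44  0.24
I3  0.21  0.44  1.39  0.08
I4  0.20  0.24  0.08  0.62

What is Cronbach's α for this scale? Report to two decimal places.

Cronbach's α = 0.46

sum of item variances = 0.86 + 1.77 + 1.39 + 0.62 = 4.64
Sum of the distinct covariances = 1.24
σ²_T = 4.64 + 2 × 1.24 = 7.12
α = (k/(k−1))·(1 − sum of item variances/σ²_T) = (4/3)·(1 − 4.64/7.12) = 0.46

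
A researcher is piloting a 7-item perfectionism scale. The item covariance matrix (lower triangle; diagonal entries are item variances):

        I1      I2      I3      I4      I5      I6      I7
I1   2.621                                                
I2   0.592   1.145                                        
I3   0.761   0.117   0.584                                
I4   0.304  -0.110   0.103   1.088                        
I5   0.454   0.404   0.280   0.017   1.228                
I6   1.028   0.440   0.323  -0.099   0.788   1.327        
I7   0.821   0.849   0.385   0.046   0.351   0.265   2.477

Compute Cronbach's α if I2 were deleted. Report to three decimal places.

Remaining items: I1, I3, I4, I5, I6, I7 (k = 6).
Σσᵢ² = 2.621 + 0.584 + 1.088 + 1.228 + 1.327 + 2.477 = 9.325
σ²_T = 9.325 + 2 × 5.827 = 20.979
α (item deleted) = (6/5)·(1 − 9.325/20.979) = 0.667

Cronbach's α = 0.667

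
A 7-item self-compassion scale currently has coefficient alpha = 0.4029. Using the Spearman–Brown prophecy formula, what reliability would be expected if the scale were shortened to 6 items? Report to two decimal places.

predicted reliability = 0.37

Length factor m = 6/7 = 0.8571
α' = m·α / (1 − (1−m)·α)
   = 6/7 × 0.4029 / (1 − (1 − 6/7) × 0.4029)
   = 0.3453 / 0.9424 = 0.37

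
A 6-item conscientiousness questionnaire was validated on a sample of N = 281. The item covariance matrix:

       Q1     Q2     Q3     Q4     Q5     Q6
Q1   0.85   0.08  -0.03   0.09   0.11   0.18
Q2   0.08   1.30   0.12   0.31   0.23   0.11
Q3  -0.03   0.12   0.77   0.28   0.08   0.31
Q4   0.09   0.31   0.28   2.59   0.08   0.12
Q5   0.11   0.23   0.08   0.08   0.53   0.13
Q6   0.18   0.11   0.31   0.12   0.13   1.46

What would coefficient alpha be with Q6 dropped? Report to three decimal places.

coefficient alpha = 0.386

Remaining items: Q1, Q2, Q3, Q4, Q5 (k = 5).
ΣVar(i) = 0.85 + 1.30 + 0.77 + 2.59 + 0.53 = 6.04
σ²_total = 6.04 + 2 × 1.35 = 8.74
α (item deleted) = (5/4)·(1 − 6.04/8.74) = 0.386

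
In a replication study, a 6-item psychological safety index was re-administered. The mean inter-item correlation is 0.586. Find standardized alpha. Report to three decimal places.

Standardized α = k·r̄ / (1 + (k−1)·r̄) = 6 × 0.586 / (1 + 5 × 0.586)
  = 3.5160 / 3.9300 = 0.895

α = 0.895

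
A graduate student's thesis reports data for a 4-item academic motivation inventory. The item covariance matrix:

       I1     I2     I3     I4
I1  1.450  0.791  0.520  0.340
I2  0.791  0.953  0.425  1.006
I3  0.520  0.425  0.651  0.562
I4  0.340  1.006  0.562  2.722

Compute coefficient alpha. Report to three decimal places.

α = 0.744

sum of item variances = 1.450 + 0.953 + 0.651 + 2.722 = 5.776
Sum of off-diagonal covariances = 3.644
total variance = 5.776 + 2 × 3.644 = 13.064
α = (k/(k−1))·(1 − sum of item variances/total variance) = (4/3)·(1 − 5.776/13.064) = 0.744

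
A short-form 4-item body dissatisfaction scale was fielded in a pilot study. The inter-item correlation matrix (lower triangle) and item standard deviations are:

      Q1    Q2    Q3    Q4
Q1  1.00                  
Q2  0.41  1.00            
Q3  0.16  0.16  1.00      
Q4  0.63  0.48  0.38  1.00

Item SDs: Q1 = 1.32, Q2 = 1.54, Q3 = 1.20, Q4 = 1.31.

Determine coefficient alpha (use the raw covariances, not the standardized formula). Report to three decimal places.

Σσ²ᵢ = 1.32² + 1.54² + 1.20² + 1.31² = 7.2701
Covariances σ_ij = r_ij · s_i · s_j:
  σ(Q1,Q2) = 0.41 × 1.32 × 1.54 = 0.8334
  σ(Q1,Q3) = 0.16 × 1.32 × 1.20 = 0.2534
  σ(Q1,Q4) = 0.63 × 1.32 × 1.31 = 1.0894
  σ(Q2,Q3) = 0.16 × 1.54 × 1.20 = 0.2957
  σ(Q2,Q4) = 0.48 × 1.54 × 1.31 = 0.9684
  σ(Q3,Q4) = 0.38 × 1.20 × 1.31 = 0.5974
σ²_T = Σσ²ᵢ + 2·Σσ_ij = 7.2701 + 2 × 4.0377 = 15.3455
α = (4/3)·(1 − 7.2701/15.3455) = 0.702

α = 0.702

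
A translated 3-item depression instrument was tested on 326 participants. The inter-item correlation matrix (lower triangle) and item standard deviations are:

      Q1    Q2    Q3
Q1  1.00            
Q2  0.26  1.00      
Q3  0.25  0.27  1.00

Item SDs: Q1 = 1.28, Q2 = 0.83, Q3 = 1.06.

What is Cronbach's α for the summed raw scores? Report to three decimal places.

Σσ²ᵢ = 1.28² + 0.83² + 1.06² = 3.4509
Covariances σ_ij = r_ij · s_i · s_j:
  σ(Q1,Q2) = 0.26 × 1.28 × 0.83 = 0.2762
  σ(Q1,Q3) = 0.25 × 1.28 × 1.06 = 0.3392
  σ(Q2,Q3) = 0.27 × 0.83 × 1.06 = 0.2375
σ²_T = Σσ²ᵢ + 2·Σσ_ij = 3.4509 + 2 × 0.8529 = 5.1567
α = (3/2)·(1 − 3.4509/5.1567) = 0.496

α = 0.496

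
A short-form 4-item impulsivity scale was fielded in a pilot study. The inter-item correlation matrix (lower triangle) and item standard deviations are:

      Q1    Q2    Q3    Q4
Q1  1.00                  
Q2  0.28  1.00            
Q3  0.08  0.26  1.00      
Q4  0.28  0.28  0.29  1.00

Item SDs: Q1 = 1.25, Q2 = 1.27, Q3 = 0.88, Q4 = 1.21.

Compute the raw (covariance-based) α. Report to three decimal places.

α = 0.564

Σσ²ᵢ = 1.25² + 1.27² + 0.88² + 1.21² = 5.4139
Covariances σ_ij = r_ij · s_i · s_j:
  σ(Q1,Q2) = 0.28 × 1.25 × 1.27 = 0.4445
  σ(Q1,Q3) = 0.08 × 1.25 × 0.88 = 0.0880
  σ(Q1,Q4) = 0.28 × 1.25 × 1.21 = 0.4235
  σ(Q2,Q3) = 0.26 × 1.27 × 0.88 = 0.2906
  σ(Q2,Q4) = 0.28 × 1.27 × 1.21 = 0.4303
  σ(Q3,Q4) = 0.29 × 0.88 × 1.21 = 0.3088
σ²_T = Σσ²ᵢ + 2·Σσ_ij = 5.4139 + 2 × 1.9857 = 9.3853
α = (4/3)·(1 − 5.4139/9.3853) = 0.564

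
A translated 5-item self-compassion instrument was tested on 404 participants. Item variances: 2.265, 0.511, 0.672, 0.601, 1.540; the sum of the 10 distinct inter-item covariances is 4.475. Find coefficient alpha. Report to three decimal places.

sum of item variances = 2.265 + 0.511 + 0.672 + 0.601 + 1.540 = 5.589
Sum of distinct covariances = 4.475
total variance = sum of item variances + 2·Σcov = 5.589 + 2 × 4.475 = 14.539
α = (5/4)·(1 − 5.589/14.539) = 0.769

α = 0.769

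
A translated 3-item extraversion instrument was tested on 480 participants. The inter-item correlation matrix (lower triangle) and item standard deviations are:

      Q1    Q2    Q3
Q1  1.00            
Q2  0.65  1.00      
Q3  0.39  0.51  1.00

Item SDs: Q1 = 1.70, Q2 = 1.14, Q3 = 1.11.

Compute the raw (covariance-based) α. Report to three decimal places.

Σσ²ᵢ = 1.70² + 1.14² + 1.11² = 5.4217
Covariances σ_ij = r_ij · s_i · s_j:
  σ(Q1,Q2) = 0.65 × 1.70 × 1.14 = 1.2597
  σ(Q1,Q3) = 0.39 × 1.70 × 1.11 = 0.7359
  σ(Q2,Q3) = 0.51 × 1.14 × 1.11 = 0.6454
σ²_T = Σσ²ᵢ + 2·Σσ_ij = 5.4217 + 2 × 2.6410 = 10.7037
α = (3/2)·(1 − 5.4217/10.7037) = 0.740

α = 0.740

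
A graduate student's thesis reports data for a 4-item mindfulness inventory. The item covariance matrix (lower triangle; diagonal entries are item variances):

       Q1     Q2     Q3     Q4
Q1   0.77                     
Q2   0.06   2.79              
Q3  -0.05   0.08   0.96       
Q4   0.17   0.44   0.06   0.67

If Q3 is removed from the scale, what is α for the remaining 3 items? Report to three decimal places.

α = 0.361

Remaining items: Q1, Q2, Q4 (k = 3).
sum of item variances = 0.77 + 2.79 + 0.67 = 4.23
total variance = 4.23 + 2 × 0.67 = 5.57
α (item deleted) = (3/2)·(1 − 4.23/5.57) = 0.361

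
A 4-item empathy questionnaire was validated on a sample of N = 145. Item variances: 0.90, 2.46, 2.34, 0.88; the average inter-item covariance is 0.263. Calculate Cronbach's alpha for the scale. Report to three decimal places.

Σσᵢ² = 0.90 + 2.46 + 2.34 + 0.88 = 6.58
Sum of the 6 distinct covariances = 6 × 0.263 = 1.578
total variance = Σσᵢ² + 2·Σcov = 6.58 + 2 × 1.578 = 9.736
α = (4/3)·(1 − 6.58/9.736) = 0.432

Cronbach's alpha = 0.432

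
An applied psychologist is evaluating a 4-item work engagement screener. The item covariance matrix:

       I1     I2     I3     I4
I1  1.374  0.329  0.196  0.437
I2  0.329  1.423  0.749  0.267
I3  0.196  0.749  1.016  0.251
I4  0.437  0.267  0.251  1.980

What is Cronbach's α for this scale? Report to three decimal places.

ΣVar(i) = 1.374 + 1.423 + 1.016 + 1.980 = 5.793
Sum of off-diagonal covariances = 2.229
σ²_total = 5.793 + 2 × 2.229 = 10.251
α = (k/(k−1))·(1 − ΣVar(i)/σ²_total) = (4/3)·(1 − 5.793/10.251) = 0.580

Cronbach's α = 0.580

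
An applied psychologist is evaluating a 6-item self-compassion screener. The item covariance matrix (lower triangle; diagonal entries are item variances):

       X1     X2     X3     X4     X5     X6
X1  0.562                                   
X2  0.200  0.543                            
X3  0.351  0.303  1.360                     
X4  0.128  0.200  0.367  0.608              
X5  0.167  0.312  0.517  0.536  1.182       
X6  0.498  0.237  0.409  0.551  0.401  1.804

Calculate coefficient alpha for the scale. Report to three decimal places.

α = 0.757

sum of item variances = 0.562 + 0.543 + 1.360 + 0.608 + 1.182 + 1.804 = 6.059
Sum of off-diagonal covariances = 5.177
σ²_T = 6.059 + 2 × 5.177 = 16.413
α = (k/(k−1))·(1 − sum of item variances/σ²_T) = (6/5)·(1 − 6.059/16.413) = 0.757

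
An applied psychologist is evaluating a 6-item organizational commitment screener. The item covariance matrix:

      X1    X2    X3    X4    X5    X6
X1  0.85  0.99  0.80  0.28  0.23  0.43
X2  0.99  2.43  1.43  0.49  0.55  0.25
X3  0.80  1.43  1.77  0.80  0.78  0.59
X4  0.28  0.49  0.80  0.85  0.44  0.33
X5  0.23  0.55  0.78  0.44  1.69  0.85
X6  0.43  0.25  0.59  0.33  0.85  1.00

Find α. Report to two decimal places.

ΣVar(i) = 0.85 + 2.43 + 1.77 + 0.85 + 1.69 + 1.00 = 8.59
Σ_{i<j} σ_ij = 9.24
σ²_total = 8.59 + 2 × 9.24 = 27.07
α = (k/(k−1))·(1 − ΣVar(i)/σ²_total) = (6/5)·(1 − 8.59/27.07) = 0.82

α = 0.82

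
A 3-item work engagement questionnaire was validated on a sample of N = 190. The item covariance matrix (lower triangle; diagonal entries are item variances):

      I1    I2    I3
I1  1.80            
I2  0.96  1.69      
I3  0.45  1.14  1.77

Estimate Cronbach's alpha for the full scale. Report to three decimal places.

α = 0.738

Σσᵢ² = 1.80 + 1.69 + 1.77 = 5.26
Sum of the distinct covariances = 2.55
σ²_total = 5.26 + 2 × 2.55 = 10.36
α = (k/(k−1))·(1 − Σσᵢ²/σ²_total) = (3/2)·(1 − 5.26/10.36) = 0.738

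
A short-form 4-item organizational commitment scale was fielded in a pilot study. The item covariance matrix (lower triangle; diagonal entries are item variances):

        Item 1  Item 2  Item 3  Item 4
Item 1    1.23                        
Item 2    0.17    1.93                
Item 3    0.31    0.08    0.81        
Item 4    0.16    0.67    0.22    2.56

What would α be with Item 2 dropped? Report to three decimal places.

α = 0.346

Remaining items: Item 1, Item 3, Item 4 (k = 3).
Σσ²ᵢ = 1.23 + 0.81 + 2.56 = 4.60
σ²_total = 4.60 + 2 × 0.69 = 5.98
α (item deleted) = (3/2)·(1 − 4.60/5.98) = 0.346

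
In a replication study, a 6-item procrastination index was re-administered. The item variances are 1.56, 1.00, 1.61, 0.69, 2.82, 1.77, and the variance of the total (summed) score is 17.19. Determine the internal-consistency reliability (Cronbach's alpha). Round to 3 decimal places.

Σσᵢ² = 1.56 + 1.00 + 1.61 + 0.69 + 2.82 + 1.77 = 9.45
α = (k/(k−1))·(1 − Σσᵢ²/σ²_total) = (6/5)·(1 − 9.45/17.19) = 0.540

Cronbach's alpha = 0.540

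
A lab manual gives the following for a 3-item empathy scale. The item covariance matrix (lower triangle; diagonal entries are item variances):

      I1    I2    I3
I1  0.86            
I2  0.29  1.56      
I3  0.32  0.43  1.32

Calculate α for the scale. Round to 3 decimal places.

ΣVar(i) = 0.86 + 1.56 + 1.32 = 3.74
Sum of the distinct covariances = 1.04
Var(T) = 3.74 + 2 × 1.04 = 5.82
α = (k/(k−1))·(1 − ΣVar(i)/Var(T)) = (3/2)·(1 − 3.74/5.82) = 0.536

α = 0.536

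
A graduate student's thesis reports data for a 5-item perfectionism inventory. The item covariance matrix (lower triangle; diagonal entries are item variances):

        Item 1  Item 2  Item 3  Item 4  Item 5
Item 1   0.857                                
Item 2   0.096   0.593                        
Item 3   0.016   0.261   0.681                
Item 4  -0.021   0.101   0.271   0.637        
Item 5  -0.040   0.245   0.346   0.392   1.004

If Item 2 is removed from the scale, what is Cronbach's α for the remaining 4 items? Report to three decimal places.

Remaining items: Item 1, Item 3, Item 4, Item 5 (k = 4).
Σσ²ᵢ = 0.857 + 0.681 + 0.637 + 1.004 = 3.179
σ²_T = 3.179 + 2 × 0.964 = 5.107
α (item deleted) = (4/3)·(1 − 3.179/5.107) = 0.503

α = 0.503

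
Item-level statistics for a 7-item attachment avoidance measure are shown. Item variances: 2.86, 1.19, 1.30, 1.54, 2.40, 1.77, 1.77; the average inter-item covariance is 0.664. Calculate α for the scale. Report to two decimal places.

Σσᵢ² = 2.86 + 1.19 + 1.30 + 1.54 + 2.40 + 1.77 + 1.77 = 12.83
Sum of the 21 distinct covariances = 21 × 0.664 = 13.944
Var(T) = Σσᵢ² + 2·Σcov = 12.83 + 2 × 13.944 = 40.718
α = (7/6)·(1 − 12.83/40.718) = 0.80

α = 0.80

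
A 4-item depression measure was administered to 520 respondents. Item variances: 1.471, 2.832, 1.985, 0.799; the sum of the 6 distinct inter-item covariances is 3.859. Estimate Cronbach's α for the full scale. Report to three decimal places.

α = 0.695

Σσ²ᵢ = 1.471 + 2.832 + 1.985 + 0.799 = 7.087
Sum of distinct covariances = 3.859
σ²_T = Σσ²ᵢ + 2·Σcov = 7.087 + 2 × 3.859 = 14.805
α = (4/3)·(1 − 7.087/14.805) = 0.695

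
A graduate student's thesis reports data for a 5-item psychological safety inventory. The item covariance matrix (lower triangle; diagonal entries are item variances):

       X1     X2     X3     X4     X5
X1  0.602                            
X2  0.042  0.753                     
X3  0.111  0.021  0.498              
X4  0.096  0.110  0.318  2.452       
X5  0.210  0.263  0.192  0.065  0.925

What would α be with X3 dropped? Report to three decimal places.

Remaining items: X1, X2, X4, X5 (k = 4).
ΣVar(i) = 0.602 + 0.753 + 2.452 + 0.925 = 4.732
σ²_total = 4.732 + 2 × 0.786 = 6.304
α (item deleted) = (4/3)·(1 − 4.732/6.304) = 0.332

α = 0.332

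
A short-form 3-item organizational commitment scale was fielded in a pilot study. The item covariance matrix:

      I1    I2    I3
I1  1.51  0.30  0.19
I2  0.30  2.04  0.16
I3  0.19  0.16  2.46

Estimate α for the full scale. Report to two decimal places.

α = 0.27

Σσᵢ² = 1.51 + 2.04 + 2.46 = 6.01
Σ_{i<j} σ_ij = 0.65
σ²_total = 6.01 + 2 × 0.65 = 7.31
α = (k/(k−1))·(1 − Σσᵢ²/σ²_total) = (3/2)·(1 − 6.01/7.31) = 0.27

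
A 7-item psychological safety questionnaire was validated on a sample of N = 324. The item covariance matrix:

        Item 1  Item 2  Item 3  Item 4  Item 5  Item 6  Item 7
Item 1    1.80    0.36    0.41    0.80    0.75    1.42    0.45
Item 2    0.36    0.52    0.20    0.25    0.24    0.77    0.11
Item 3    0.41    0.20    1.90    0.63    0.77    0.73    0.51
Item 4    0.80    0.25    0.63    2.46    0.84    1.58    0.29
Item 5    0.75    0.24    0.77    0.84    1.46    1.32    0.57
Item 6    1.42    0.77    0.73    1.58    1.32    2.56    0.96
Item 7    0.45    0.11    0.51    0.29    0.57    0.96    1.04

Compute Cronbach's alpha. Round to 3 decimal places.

Σσ²ᵢ = 1.80 + 0.52 + 1.90 + 2.46 + 1.46 + 2.56 + 1.04 = 11.74
Σ_{i<j} σ_ij = 13.96
σ²_T = 11.74 + 2 × 13.96 = 39.66
α = (k/(k−1))·(1 − Σσ²ᵢ/σ²_T) = (7/6)·(1 − 11.74/39.66) = 0.821

Cronbach's alpha = 0.821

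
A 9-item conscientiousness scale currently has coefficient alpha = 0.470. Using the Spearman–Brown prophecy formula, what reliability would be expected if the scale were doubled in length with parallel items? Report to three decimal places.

Length factor m = 2
α' = m·α / (1 + (m−1)·α)
   = 2 × 0.470 / (1 + (2 − 1) × 0.470)
   = 0.9400 / 1.4700 = 0.639

predicted reliability = 0.639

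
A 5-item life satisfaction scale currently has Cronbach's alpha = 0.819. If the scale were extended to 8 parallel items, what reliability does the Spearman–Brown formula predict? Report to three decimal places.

predicted reliability = 0.879

Length factor m = 8/5 = 1.6000
α' = m·α / (1 + (m−1)·α)
   = 8/5 × 0.819 / (1 + (8/5 − 1) × 0.819)
   = 1.3104 / 1.4914 = 0.879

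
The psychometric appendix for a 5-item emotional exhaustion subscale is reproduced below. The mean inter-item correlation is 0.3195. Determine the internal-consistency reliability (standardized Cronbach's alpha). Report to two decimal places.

Standardized α = k·r̄ / (1 + (k−1)·r̄) = 5 × 0.3195 / (1 + 4 × 0.3195)
  = 1.5975 / 2.2780 = 0.70

standardized Cronbach's alpha = 0.70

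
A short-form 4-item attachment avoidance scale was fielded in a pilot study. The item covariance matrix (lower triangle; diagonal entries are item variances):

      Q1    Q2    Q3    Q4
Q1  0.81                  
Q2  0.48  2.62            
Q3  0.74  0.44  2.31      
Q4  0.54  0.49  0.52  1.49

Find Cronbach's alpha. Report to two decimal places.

Cronbach's alpha = 0.63

Σσᵢ² = 0.81 + 2.62 + 2.31 + 1.49 = 7.23
Sum of off-diagonal covariances = 3.21
total variance = 7.23 + 2 × 3.21 = 13.65
α = (k/(k−1))·(1 − Σσᵢ²/total variance) = (4/3)·(1 − 7.23/13.65) = 0.63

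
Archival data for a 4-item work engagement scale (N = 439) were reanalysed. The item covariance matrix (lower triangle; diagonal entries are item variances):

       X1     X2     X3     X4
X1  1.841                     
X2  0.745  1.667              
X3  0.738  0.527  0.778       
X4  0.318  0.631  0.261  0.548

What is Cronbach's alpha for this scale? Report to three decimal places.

Σσ²ᵢ = 1.841 + 1.667 + 0.778 + 0.548 = 4.834
Σ_{i<j} σ_ij = 3.220
Var(T) = 4.834 + 2 × 3.220 = 11.274
α = (k/(k−1))·(1 − Σσ²ᵢ/Var(T)) = (4/3)·(1 − 4.834/11.274) = 0.762

Cronbach's alpha = 0.762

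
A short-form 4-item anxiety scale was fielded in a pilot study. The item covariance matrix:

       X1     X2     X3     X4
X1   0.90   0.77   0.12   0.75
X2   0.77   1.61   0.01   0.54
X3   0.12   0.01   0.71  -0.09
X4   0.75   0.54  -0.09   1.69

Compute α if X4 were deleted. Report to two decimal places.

α = 0.54

Remaining items: X1, X2, X3 (k = 3).
ΣVar(i) = 0.90 + 1.61 + 0.71 = 3.22
total variance = 3.22 + 2 × 0.90 = 5.02
α (item deleted) = (3/2)·(1 − 3.22/5.02) = 0.54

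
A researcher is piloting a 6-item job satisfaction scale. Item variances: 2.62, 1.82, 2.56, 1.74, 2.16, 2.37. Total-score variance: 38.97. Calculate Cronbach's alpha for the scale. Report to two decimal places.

Cronbach's alpha = 0.79

ΣVar(i) = 2.62 + 1.82 + 2.56 + 1.74 + 2.16 + 2.37 = 13.27
α = (k/(k−1))·(1 − ΣVar(i)/σ²_T) = (6/5)·(1 − 13.27/38.97) = 0.79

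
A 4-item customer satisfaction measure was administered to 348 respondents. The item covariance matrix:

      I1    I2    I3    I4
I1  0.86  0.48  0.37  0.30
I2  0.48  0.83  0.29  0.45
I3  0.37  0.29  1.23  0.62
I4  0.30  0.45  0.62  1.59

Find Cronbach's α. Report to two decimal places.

ΣVar(i) = 0.86 + 0.83 + 1.23 + 1.59 = 4.51
Sum of off-diagonal covariances = 2.51
σ²_total = 4.51 + 2 × 2.51 = 9.53
α = (k/(k−1))·(1 − ΣVar(i)/σ²_total) = (4/3)·(1 − 4.51/9.53) = 0.70

Cronbach's α = 0.70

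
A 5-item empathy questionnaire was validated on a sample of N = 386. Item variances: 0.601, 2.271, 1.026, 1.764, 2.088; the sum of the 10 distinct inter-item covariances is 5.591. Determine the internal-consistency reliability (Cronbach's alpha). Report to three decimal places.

Σσᵢ² = 0.601 + 2.271 + 1.026 + 1.764 + 2.088 = 7.750
Sum of distinct covariances = 5.591
σ²_T = Σσᵢ² + 2·Σcov = 7.750 + 2 × 5.591 = 18.932
α = (5/4)·(1 − 7.750/18.932) = 0.738

α = 0.738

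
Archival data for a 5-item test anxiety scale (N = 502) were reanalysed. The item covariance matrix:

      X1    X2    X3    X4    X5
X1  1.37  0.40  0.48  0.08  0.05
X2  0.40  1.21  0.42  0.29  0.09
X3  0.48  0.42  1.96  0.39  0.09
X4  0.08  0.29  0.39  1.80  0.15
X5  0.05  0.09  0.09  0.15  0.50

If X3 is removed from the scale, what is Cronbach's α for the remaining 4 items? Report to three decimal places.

Cronbach's α = 0.404

Remaining items: X1, X2, X4, X5 (k = 4).
Σσ²ᵢ = 1.37 + 1.21 + 1.80 + 0.50 = 4.88
σ²_total = 4.88 + 2 × 1.06 = 7.00
α (item deleted) = (4/3)·(1 − 4.88/7.00) = 0.404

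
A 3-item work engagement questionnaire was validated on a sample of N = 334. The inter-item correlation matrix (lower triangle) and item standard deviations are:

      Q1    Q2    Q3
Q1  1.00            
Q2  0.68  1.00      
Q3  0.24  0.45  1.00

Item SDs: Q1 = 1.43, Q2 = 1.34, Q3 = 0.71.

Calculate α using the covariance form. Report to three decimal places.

Σσ²ᵢ = 1.43² + 1.34² + 0.71² = 4.3446
Covariances σ_ij = r_ij · s_i · s_j:
  σ(Q1,Q2) = 0.68 × 1.43 × 1.34 = 1.3030
  σ(Q1,Q3) = 0.24 × 1.43 × 0.71 = 0.2437
  σ(Q2,Q3) = 0.45 × 1.34 × 0.71 = 0.4281
σ²_T = Σσ²ᵢ + 2·Σσ_ij = 4.3446 + 2 × 1.9748 = 8.2942
α = (3/2)·(1 − 4.3446/8.2942) = 0.714

α = 0.714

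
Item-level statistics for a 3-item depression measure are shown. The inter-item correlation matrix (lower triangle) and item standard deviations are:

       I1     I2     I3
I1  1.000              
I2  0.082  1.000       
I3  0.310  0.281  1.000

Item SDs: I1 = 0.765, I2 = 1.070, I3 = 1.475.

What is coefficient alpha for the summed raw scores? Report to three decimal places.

coefficient alpha = 0.459

Σσ²ᵢ = 0.765² + 1.070² + 1.475² = 3.9057
Covariances σ_ij = r_ij · s_i · s_j:
  σ(I1,I2) = 0.082 × 0.765 × 1.070 = 0.0671
  σ(I1,I3) = 0.310 × 0.765 × 1.475 = 0.3498
  σ(I2,I3) = 0.281 × 1.070 × 1.475 = 0.4435
σ²_T = Σσ²ᵢ + 2·Σσ_ij = 3.9057 + 2 × 0.8604 = 5.6265
α = (3/2)·(1 − 3.9057/5.6265) = 0.459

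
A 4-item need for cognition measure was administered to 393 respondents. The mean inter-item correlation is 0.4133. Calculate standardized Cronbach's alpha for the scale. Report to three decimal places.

standardized Cronbach's alpha = 0.738

Standardized α = k·r̄ / (1 + (k−1)·r̄) = 4 × 0.4133 / (1 + 3 × 0.4133)
  = 1.6532 / 2.2399 = 0.738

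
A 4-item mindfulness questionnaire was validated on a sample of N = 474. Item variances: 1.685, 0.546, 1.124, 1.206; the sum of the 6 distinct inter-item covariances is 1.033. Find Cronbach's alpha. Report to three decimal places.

α = 0.416

sum of item variances = 1.685 + 0.546 + 1.124 + 1.206 = 4.561
Sum of distinct covariances = 1.033
total variance = sum of item variances + 2·Σcov = 4.561 + 2 × 1.033 = 6.627
α = (4/3)·(1 − 4.561/6.627) = 0.416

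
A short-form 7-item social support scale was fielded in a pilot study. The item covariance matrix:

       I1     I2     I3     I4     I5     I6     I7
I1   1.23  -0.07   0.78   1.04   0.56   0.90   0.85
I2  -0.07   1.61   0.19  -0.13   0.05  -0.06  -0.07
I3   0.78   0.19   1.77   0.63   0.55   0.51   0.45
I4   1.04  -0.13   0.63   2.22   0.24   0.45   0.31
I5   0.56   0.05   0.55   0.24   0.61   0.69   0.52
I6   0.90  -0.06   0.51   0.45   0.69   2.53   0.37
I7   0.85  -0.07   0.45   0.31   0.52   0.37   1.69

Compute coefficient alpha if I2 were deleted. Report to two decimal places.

α = 0.77

Remaining items: I1, I3, I4, I5, I6, I7 (k = 6).
ΣVar(i) = 1.23 + 1.77 + 2.22 + 0.61 + 2.53 + 1.69 = 10.05
total variance = 10.05 + 2 × 8.85 = 27.75
α (item deleted) = (6/5)·(1 − 10.05/27.75) = 0.77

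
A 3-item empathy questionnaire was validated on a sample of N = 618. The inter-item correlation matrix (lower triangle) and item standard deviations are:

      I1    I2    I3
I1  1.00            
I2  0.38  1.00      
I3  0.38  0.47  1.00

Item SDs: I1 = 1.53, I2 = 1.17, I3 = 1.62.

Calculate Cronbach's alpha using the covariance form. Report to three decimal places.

Σσ²ᵢ = 1.53² + 1.17² + 1.62² = 6.3342
Covariances σ_ij = r_ij · s_i · s_j:
  σ(I1,I2) = 0.38 × 1.53 × 1.17 = 0.6802
  σ(I1,I3) = 0.38 × 1.53 × 1.62 = 0.9419
  σ(I2,I3) = 0.47 × 1.17 × 1.62 = 0.8908
σ²_T = Σσ²ᵢ + 2·Σσ_ij = 6.3342 + 2 × 2.5129 = 11.3600
α = (3/2)·(1 − 6.3342/11.3600) = 0.664

Cronbach's alpha = 0.664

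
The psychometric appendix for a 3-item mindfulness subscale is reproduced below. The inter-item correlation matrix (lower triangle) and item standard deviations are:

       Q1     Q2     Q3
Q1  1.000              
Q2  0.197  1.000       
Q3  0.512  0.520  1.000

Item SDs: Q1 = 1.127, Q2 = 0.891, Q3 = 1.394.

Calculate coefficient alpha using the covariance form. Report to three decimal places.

coefficient alpha = 0.677

Σσ²ᵢ = 1.127² + 0.891² + 1.394² = 4.0072
Covariances σ_ij = r_ij · s_i · s_j:
  σ(Q1,Q2) = 0.197 × 1.127 × 0.891 = 0.1978
  σ(Q1,Q3) = 0.512 × 1.127 × 1.394 = 0.8044
  σ(Q2,Q3) = 0.520 × 0.891 × 1.394 = 0.6459
σ²_T = Σσ²ᵢ + 2·Σσ_ij = 4.0072 + 2 × 1.6481 = 7.3034
α = (3/2)·(1 − 4.0072/7.3034) = 0.677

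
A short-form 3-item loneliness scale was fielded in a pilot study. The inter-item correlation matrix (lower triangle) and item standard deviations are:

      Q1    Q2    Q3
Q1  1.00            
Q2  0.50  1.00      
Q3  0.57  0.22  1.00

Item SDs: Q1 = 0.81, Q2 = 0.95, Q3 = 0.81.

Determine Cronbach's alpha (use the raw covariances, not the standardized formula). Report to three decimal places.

Cronbach's alpha = 0.684

Σσ²ᵢ = 0.81² + 0.95² + 0.81² = 2.2147
Covariances σ_ij = r_ij · s_i · s_j:
  σ(Q1,Q2) = 0.50 × 0.81 × 0.95 = 0.3847
  σ(Q1,Q3) = 0.57 × 0.81 × 0.81 = 0.3740
  σ(Q2,Q3) = 0.22 × 0.95 × 0.81 = 0.1693
σ²_T = Σσ²ᵢ + 2·Σσ_ij = 2.2147 + 2 × 0.9280 = 4.0707
α = (3/2)·(1 − 2.2147/4.0707) = 0.684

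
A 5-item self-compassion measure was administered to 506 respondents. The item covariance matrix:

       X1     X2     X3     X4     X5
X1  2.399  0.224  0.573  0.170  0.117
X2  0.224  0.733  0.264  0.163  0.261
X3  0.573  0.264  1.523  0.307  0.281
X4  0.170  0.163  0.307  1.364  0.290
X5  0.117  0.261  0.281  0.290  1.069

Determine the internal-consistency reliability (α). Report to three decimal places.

α = 0.535

Σσ²ᵢ = 2.399 + 0.733 + 1.523 + 1.364 + 1.069 = 7.088
Sum of off-diagonal covariances = 2.650
σ²_total = 7.088 + 2 × 2.650 = 12.388
α = (k/(k−1))·(1 − Σσ²ᵢ/σ²_total) = (5/4)·(1 − 7.088/12.388) = 0.535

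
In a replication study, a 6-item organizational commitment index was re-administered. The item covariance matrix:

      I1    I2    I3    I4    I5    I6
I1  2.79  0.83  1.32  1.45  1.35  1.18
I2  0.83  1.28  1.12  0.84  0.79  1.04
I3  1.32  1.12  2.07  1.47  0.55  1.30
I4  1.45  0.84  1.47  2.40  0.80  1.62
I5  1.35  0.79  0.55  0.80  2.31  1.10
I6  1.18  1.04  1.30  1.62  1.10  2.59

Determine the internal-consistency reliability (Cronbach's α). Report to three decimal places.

α = 0.857

ΣVar(i) = 2.79 + 1.28 + 2.07 + 2.40 + 2.31 + 2.59 = 13.44
Sum of the distinct covariances = 16.76
Var(T) = 13.44 + 2 × 16.76 = 46.96
α = (k/(k−1))·(1 − ΣVar(i)/Var(T)) = (6/5)·(1 − 13.44/46.96) = 0.857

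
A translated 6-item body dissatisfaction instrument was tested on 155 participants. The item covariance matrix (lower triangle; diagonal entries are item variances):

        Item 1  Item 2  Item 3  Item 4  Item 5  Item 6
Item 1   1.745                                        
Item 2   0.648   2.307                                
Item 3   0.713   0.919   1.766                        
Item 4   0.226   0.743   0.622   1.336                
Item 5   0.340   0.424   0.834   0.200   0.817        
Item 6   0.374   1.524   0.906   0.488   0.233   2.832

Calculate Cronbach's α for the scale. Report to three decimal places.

sum of item variances = 1.745 + 2.307 + 1.766 + 1.336 + 0.817 + 2.832 = 10.803
Sum of off-diagonal covariances = 9.194
σ²_total = 10.803 + 2 × 9.194 = 29.191
α = (k/(k−1))·(1 − sum of item variances/σ²_total) = (6/5)·(1 − 10.803/29.191) = 0.756

α = 0.756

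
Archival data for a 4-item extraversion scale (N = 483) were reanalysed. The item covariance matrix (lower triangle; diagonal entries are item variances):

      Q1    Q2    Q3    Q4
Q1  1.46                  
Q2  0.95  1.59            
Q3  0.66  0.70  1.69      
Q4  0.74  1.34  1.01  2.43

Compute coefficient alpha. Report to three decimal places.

α = 0.801

ΣVar(i) = 1.46 + 1.59 + 1.69 + 2.43 = 7.17
Σ_{i<j} σ_ij = 5.40
σ²_total = 7.17 + 2 × 5.40 = 17.97
α = (k/(k−1))·(1 − ΣVar(i)/σ²_total) = (4/3)·(1 − 7.17/17.97) = 0.801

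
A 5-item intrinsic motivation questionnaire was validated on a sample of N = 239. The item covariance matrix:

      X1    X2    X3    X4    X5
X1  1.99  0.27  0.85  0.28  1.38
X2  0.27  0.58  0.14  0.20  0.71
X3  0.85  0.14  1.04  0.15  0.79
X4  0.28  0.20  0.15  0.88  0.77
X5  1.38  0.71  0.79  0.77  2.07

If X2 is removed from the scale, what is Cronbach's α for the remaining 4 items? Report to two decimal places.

Remaining items: X1, X3, X4, X5 (k = 4).
ΣVar(i) = 1.99 + 1.04 + 0.88 + 2.07 = 5.98
Var(T) = 5.98 + 2 × 4.22 = 14.42
α (item deleted) = (4/3)·(1 − 5.98/14.42) = 0.78

Cronbach's α = 0.78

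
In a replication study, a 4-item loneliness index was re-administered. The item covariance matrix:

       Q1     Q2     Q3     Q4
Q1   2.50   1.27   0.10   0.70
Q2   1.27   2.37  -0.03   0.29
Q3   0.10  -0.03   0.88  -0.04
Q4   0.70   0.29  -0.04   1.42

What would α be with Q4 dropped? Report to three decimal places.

Remaining items: Q1, Q2, Q3 (k = 3).
ΣVar(i) = 2.50 + 2.37 + 0.88 = 5.75
σ²_total = 5.75 + 2 × 1.34 = 8.43
α (item deleted) = (3/2)·(1 − 5.75/8.43) = 0.477

α = 0.477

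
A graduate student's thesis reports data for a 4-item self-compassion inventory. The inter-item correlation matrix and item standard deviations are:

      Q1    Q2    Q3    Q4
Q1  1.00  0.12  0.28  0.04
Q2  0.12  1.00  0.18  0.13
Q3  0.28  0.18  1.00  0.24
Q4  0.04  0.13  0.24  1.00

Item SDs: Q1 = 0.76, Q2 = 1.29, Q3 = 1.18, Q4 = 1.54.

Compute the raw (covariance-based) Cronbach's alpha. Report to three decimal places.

α = 0.421

Σσ²ᵢ = 0.76² + 1.29² + 1.18² + 1.54² = 6.0057
Covariances σ_ij = r_ij · s_i · s_j:
  σ(Q1,Q2) = 0.12 × 0.76 × 1.29 = 0.1176
  σ(Q1,Q3) = 0.28 × 0.76 × 1.18 = 0.2511
  σ(Q1,Q4) = 0.04 × 0.76 × 1.54 = 0.0468
  σ(Q2,Q3) = 0.18 × 1.29 × 1.18 = 0.2740
  σ(Q2,Q4) = 0.13 × 1.29 × 1.54 = 0.2583
  σ(Q3,Q4) = 0.24 × 1.18 × 1.54 = 0.4361
σ²_T = Σσ²ᵢ + 2·Σσ_ij = 6.0057 + 2 × 1.3839 = 8.7735
α = (4/3)·(1 − 6.0057/8.7735) = 0.421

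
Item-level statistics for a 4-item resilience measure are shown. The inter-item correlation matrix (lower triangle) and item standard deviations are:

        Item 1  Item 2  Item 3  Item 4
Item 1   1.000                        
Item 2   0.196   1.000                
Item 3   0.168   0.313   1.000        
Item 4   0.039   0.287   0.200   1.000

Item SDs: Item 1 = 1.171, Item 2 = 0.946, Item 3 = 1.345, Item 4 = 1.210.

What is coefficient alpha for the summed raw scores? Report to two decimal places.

Σσ²ᵢ = 1.171² + 0.946² + 1.345² + 1.210² = 5.5393
Covariances σ_ij = r_ij · s_i · s_j:
  σ(Item 1,Item 2) = 0.196 × 1.171 × 0.946 = 0.2171
  σ(Item 1,Item 3) = 0.168 × 1.171 × 1.345 = 0.2646
  σ(Item 1,Item 4) = 0.039 × 1.171 × 1.210 = 0.0553
  σ(Item 2,Item 3) = 0.313 × 0.946 × 1.345 = 0.3983
  σ(Item 2,Item 4) = 0.287 × 0.946 × 1.210 = 0.3285
  σ(Item 3,Item 4) = 0.200 × 1.345 × 1.210 = 0.3255
σ²_T = Σσ²ᵢ + 2·Σσ_ij = 5.5393 + 2 × 1.5893 = 8.7179
α = (4/3)·(1 − 5.5393/8.7179) = 0.49

coefficient alpha = 0.49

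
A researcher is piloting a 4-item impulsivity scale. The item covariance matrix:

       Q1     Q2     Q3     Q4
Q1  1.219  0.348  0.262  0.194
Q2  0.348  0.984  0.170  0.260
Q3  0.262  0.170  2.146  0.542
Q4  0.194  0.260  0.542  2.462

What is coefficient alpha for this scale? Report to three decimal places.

coefficient alpha = 0.457

sum of item variances = 1.219 + 0.984 + 2.146 + 2.462 = 6.811
Sum of off-diagonal covariances = 1.776
σ²_T = 6.811 + 2 × 1.776 = 10.363
α = (k/(k−1))·(1 − sum of item variances/σ²_T) = (4/3)·(1 − 6.811/10.363) = 0.457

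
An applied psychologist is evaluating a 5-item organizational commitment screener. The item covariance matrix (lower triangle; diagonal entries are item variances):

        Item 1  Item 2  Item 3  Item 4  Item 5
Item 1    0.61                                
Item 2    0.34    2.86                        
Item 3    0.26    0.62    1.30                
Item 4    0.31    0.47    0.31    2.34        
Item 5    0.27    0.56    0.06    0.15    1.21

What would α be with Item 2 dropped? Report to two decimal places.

Remaining items: Item 1, Item 3, Item 4, Item 5 (k = 4).
Σσᵢ² = 0.61 + 1.30 + 2.34 + 1.21 = 5.46
σ²_total = 5.46 + 2 × 1.36 = 8.18
α (item deleted) = (4/3)·(1 − 5.46/8.18) = 0.44

α = 0.44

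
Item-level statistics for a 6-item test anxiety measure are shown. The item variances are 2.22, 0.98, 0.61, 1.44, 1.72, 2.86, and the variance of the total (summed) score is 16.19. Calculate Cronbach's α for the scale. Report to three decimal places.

sum of item variances = 2.22 + 0.98 + 0.61 + 1.44 + 1.72 + 2.86 = 9.83
α = (k/(k−1))·(1 − sum of item variances/σ²_T) = (6/5)·(1 − 9.83/16.19) = 0.471

Cronbach's α = 0.471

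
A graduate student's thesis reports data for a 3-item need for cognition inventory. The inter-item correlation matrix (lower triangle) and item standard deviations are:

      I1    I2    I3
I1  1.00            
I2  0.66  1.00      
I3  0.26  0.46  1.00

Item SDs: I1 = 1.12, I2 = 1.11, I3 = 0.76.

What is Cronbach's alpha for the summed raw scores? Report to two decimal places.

Cronbach's alpha = 0.72

Σσ²ᵢ = 1.12² + 1.11² + 0.76² = 3.0641
Covariances σ_ij = r_ij · s_i · s_j:
  σ(I1,I2) = 0.66 × 1.12 × 1.11 = 0.8205
  σ(I1,I3) = 0.26 × 1.12 × 0.76 = 0.2213
  σ(I2,I3) = 0.46 × 1.11 × 0.76 = 0.3881
σ²_T = Σσ²ᵢ + 2·Σσ_ij = 3.0641 + 2 × 1.4299 = 5.9239
α = (3/2)·(1 − 3.0641/5.9239) = 0.72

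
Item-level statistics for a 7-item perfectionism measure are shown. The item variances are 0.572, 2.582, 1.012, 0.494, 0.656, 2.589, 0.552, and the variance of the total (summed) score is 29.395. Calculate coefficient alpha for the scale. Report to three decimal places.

ΣVar(i) = 0.572 + 2.582 + 1.012 + 0.494 + 0.656 + 2.589 + 0.552 = 8.457
α = (k/(k−1))·(1 − ΣVar(i)/total variance) = (7/6)·(1 − 8.457/29.395) = 0.831

α = 0.831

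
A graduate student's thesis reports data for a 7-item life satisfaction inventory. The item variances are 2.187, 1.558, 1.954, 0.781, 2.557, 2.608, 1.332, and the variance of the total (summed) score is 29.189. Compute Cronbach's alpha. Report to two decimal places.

Cronbach's alpha = 0.65

Σσ²ᵢ = 2.187 + 1.558 + 1.954 + 0.781 + 2.557 + 2.608 + 1.332 = 12.977
α = (k/(k−1))·(1 − Σσ²ᵢ/σ²_T) = (7/6)·(1 − 12.977/29.189) = 0.65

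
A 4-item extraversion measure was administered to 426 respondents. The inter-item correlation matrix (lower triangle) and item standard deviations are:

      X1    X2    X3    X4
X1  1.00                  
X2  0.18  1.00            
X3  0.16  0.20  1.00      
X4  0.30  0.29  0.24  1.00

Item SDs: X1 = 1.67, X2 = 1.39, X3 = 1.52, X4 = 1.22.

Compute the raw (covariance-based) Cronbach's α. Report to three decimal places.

Σσ²ᵢ = 1.67² + 1.39² + 1.52² + 1.22² = 8.5198
Covariances σ_ij = r_ij · s_i · s_j:
  σ(X1,X2) = 0.18 × 1.67 × 1.39 = 0.4178
  σ(X1,X3) = 0.16 × 1.67 × 1.52 = 0.4061
  σ(X1,X4) = 0.30 × 1.67 × 1.22 = 0.6112
  σ(X2,X3) = 0.20 × 1.39 × 1.52 = 0.4226
  σ(X2,X4) = 0.29 × 1.39 × 1.22 = 0.4918
  σ(X3,X4) = 0.24 × 1.52 × 1.22 = 0.4451
σ²_T = Σσ²ᵢ + 2·Σσ_ij = 8.5198 + 2 × 2.7946 = 14.1090
α = (4/3)·(1 − 8.5198/14.1090) = 0.528

Cronbach's α = 0.528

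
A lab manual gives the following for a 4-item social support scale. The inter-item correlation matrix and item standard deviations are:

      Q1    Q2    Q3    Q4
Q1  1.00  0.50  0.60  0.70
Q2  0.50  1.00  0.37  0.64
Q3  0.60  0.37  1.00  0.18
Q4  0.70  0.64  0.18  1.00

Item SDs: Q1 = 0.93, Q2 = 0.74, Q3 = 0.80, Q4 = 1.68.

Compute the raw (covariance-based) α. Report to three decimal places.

Σσ²ᵢ = 0.93² + 0.74² + 0.80² + 1.68² = 4.8749
Covariances σ_ij = r_ij · s_i · s_j:
  σ(Q1,Q2) = 0.50 × 0.93 × 0.74 = 0.3441
  σ(Q1,Q3) = 0.60 × 0.93 × 0.80 = 0.4464
  σ(Q1,Q4) = 0.70 × 0.93 × 1.68 = 1.0937
  σ(Q2,Q3) = 0.37 × 0.74 × 0.80 = 0.2190
  σ(Q2,Q4) = 0.64 × 0.74 × 1.68 = 0.7956
  σ(Q3,Q4) = 0.18 × 0.80 × 1.68 = 0.2419
σ²_T = Σσ²ᵢ + 2·Σσ_ij = 4.8749 + 2 × 3.1407 = 11.1563
α = (4/3)·(1 − 4.8749/11.1563) = 0.751

α = 0.751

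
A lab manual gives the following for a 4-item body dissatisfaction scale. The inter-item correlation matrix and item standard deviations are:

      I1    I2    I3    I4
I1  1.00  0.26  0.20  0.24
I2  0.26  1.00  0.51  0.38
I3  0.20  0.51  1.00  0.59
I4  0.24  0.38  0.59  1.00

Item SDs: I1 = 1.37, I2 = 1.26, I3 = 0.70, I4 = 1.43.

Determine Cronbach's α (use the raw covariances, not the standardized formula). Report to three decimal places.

Σσ²ᵢ = 1.37² + 1.26² + 0.70² + 1.43² = 5.9994
Covariances σ_ij = r_ij · s_i · s_j:
  σ(I1,I2) = 0.26 × 1.37 × 1.26 = 0.4488
  σ(I1,I3) = 0.20 × 1.37 × 0.70 = 0.1918
  σ(I1,I4) = 0.24 × 1.37 × 1.43 = 0.4702
  σ(I2,I3) = 0.51 × 1.26 × 0.70 = 0.4498
  σ(I2,I4) = 0.38 × 1.26 × 1.43 = 0.6847
  σ(I3,I4) = 0.59 × 0.70 × 1.43 = 0.5906
σ²_T = Σσ²ᵢ + 2·Σσ_ij = 5.9994 + 2 × 2.8359 = 11.6712
α = (4/3)·(1 − 5.9994/11.6712) = 0.648

α = 0.648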